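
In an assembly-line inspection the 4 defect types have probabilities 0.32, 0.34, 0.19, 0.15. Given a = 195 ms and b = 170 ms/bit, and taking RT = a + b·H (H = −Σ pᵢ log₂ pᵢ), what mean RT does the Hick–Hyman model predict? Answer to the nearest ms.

Entropy contributions −pᵢ log₂ pᵢ: 0.5260, 0.5292, 0.4552, 0.4105; sum H = 1.9210 bits.
RT = a + bH = 195 + 170·1.9210 = 521.57 ms.

522 ms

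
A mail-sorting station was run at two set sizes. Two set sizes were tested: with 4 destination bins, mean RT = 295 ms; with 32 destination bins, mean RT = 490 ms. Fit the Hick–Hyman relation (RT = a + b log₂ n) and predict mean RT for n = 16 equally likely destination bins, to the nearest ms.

With log₂ n on the abscissa the relation is linear; from the two conditions:
  b = (490 − 295) / (log₂ 32 − log₂ 4) = 195 / (5 − 2) = 65 ms/bit
  a = 295 − 65 × 2 = 165 ms
Then RT(16) = 165 + 65 × log₂ 16 = 165 + 65 × 4 ≈ 425.000 ms.

425 ms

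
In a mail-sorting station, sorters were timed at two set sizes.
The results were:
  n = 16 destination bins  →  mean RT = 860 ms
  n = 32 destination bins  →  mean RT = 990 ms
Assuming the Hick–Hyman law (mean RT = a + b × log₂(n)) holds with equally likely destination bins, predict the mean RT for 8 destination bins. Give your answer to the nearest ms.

RT is linear in log₂ n, so two points fix the line:
  b = (990 − 860) / (log₂ 32 − log₂ 16) = 130 / (5 − 4) = 130 ms/bit
  a = 860 − 130 × 4 = 340 ms
Then RT(8) = 340 + 130 × log₂ 8 = 340 + 130 × 3 ≈ 730.000 ms.

730 ms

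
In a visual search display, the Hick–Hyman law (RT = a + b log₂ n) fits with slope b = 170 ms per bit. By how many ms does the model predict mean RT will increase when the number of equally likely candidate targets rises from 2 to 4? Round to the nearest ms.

170 ms

The intercept a cancels: ΔRT = b·(log₂ n₂ − log₂ n₁) = b·log₂(n₂/n₁).
log₂(4) − log₂(2) = log₂(4/2) = log₂(2) = 1.
ΔRT = 170 × 1.0000 = 170.000 ms.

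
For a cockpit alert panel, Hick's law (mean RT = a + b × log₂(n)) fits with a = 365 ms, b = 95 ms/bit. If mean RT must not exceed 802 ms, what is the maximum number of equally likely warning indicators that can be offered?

95·log₂ n ≤ 802 − 365 = 437, giving log₂ n ≤ 4.6000 and n ≤ 24.251. The largest whole number is 24.

24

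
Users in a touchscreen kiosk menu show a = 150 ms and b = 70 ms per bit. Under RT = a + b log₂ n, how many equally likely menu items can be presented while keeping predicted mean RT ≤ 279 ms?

3

Set 150 + 70·log₂ n ≤ 279 → log₂ n ≤ (279 − 150)/70 = 1.8429.
So n ≤ 2^1.8429 = 3.587; the largest integer n is 3.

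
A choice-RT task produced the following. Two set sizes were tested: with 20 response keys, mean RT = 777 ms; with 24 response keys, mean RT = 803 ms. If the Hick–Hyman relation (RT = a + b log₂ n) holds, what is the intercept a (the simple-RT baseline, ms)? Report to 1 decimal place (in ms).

Slope: b = (803 − 777) / (log₂ 24 − log₂ 20) = 26/0.2630 = 98.846 ms/bit.
a = RT₁ − b·log₂ n₁ = 777 − 98.846 × 4.3219 = 349.793 ms.

349.8 ms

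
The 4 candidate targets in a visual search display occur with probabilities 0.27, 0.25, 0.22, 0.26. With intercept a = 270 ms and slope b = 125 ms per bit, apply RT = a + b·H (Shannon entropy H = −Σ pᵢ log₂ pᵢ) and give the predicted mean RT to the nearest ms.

519 ms

Entropy contributions −pᵢ log₂ pᵢ: 0.5100, 0.5000, 0.4806, 0.5053; sum H = 1.9959 bits.
RT = a + bH = 270 + 125·1.9959 = 519.49 ms.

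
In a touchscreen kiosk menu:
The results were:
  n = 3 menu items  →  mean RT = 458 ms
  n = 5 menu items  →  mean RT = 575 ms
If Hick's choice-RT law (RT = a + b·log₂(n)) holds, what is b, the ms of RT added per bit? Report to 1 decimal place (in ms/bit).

b = (RT₂ − RT₁)/(log₂ n₂ − log₂ n₁) = (575 − 458)/(2.3219 − 1.5850) = 158.759 ms/bit.

158.8 ms/bit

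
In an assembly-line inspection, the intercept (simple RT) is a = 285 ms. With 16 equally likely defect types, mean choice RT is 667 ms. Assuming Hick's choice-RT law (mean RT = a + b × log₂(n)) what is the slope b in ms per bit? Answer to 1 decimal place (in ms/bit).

b = (667 − 285) / log₂(16) = 382 / 4 = 95.500 ms/bit.

95.5 ms/bit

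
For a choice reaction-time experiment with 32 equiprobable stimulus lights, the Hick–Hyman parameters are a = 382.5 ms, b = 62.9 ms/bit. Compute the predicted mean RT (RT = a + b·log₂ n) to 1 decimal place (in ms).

log₂(32) = 5 bits, so RT = 382.5 + 62.9 × 5 ≈ 697.000 ms.

697.0 ms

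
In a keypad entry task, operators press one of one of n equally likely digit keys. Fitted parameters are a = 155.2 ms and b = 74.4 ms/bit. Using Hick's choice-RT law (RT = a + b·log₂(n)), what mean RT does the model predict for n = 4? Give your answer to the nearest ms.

304 ms

log₂(4) = 2 bits, so RT = 155.2 + 74.4 × 2 ≈ 304.000 ms.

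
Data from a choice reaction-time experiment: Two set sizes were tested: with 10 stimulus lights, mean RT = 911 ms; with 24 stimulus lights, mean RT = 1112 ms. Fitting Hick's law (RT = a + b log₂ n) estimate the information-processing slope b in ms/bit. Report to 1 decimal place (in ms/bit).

The slope on a log₂ axis is (1112 − 911) / (4.5850 − 3.3219) = 159.141 ms/bit.

159.1 ms/bit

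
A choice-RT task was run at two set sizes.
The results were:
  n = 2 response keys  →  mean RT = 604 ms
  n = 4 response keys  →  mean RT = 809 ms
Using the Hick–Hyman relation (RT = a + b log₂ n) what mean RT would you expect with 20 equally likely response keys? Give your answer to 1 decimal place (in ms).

Solve the two-equation system in a and b:
  b = (809 − 604) / (log₂ 4 − log₂ 2) = 205 / (2 − 1) = 205.000 ms/bit
  a = 604 − 205.000 × 1 = 399.000 ms
Then RT(20) = 399.000 + 205.000 × log₂ 20 = 399.000 + 205.000 × 4.3219 ≈ 1284.995 ms.

1285.0 ms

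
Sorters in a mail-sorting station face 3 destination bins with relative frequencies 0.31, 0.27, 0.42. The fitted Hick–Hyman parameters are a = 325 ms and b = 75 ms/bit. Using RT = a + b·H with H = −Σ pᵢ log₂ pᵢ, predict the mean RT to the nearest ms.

442 ms

Entropy contributions −pᵢ log₂ pᵢ: 0.5238, 0.5100, 0.5256; sum H = 1.5595 bits.
RT = a + bH = 325 + 75·1.5595 = 441.96 ms.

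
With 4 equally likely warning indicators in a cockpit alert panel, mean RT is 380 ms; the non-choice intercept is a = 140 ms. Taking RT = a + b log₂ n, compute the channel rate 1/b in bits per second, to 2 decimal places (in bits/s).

b = (380 − 140)/log₂ 4 = 240/2 = 120.000 ms per bit = 0.12000 s/bit; the reciprocal is 8.333 bits/s.

8.33 bits/s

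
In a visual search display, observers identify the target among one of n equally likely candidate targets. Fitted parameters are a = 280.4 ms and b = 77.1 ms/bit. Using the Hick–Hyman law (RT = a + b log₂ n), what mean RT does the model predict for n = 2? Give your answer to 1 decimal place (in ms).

log₂(2) = 1 bits, so RT = 280.4 + 77.1 × 1 ≈ 357.500 ms.

357.5 ms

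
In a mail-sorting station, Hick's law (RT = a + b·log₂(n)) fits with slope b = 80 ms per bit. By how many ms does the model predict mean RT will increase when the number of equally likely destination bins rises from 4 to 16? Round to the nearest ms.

160 ms

Only the slope matters, since a is common to both: ΔRT = b·log₂(n₂/n₁).
log₂(16) − log₂(4) = log₂(16/4) = log₂(4) = 2.
ΔRT = 80 × 2.0000 = 160.000 ms.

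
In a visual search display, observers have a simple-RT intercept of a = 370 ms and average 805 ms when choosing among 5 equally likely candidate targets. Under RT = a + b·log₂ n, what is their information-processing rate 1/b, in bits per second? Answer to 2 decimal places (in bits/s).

Choice component = 805 − 370 = 435 ms over log₂(5) = 2.3219 bits.
b = 435 / 2.3219 = 187.344 ms/bit, so 1/b = 5.338 bits/s.

5.34 bits/s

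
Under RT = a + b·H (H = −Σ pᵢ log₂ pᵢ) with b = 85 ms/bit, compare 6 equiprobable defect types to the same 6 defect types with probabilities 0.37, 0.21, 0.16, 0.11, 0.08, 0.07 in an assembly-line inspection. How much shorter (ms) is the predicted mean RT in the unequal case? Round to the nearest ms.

The RT saving is b·ΔH. Equiprobable H₀ = log₂(6) = 2.5850 bits; with the given probabilities H = 2.3369 bits.
b·(H₀ − H) = 85 × (2.5850 − 2.3369) = 21.08 ms.

21 ms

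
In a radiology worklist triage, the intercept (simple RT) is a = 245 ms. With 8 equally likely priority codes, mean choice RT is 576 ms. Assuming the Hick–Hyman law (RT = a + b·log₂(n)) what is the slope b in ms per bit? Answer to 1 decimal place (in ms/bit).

110.3 ms/bit

b = (576 − 245) / log₂(8) = 331 / 3 = 110.333 ms/bit.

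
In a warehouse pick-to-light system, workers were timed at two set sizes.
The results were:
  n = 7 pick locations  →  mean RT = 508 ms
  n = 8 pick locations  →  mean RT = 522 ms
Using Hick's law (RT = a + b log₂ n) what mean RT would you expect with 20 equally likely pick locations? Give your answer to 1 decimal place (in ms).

618.1 ms

RT is linear in log₂ n, so two points fix the line:
  b = (522 − 508) / (log₂ 8 − log₂ 7) = 14 / (3 − 2.8074) = 72.673 ms/bit
  a = 508 − 72.673 × 2.8074 = 303.982 ms
Then RT(20) = 303.982 + 72.673 × log₂ 20 = 303.982 + 72.673 × 4.3219 ≈ 618.068 ms.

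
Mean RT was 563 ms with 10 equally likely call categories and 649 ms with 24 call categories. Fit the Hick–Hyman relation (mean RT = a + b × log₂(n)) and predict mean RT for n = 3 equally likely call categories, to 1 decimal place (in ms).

444.7 ms

Fit slope and intercept:
  b = (649 − 563) / (log₂ 24 − log₂ 10) = 86 / (4.5850 − 3.3219) = 68.090 ms/bit
  a = 563 − 68.090 × 3.3219 = 336.810 ms
Then RT(3) = 336.810 + 68.090 × log₂ 3 = 336.810 + 68.090 × 1.5850 ≈ 444.730 ms.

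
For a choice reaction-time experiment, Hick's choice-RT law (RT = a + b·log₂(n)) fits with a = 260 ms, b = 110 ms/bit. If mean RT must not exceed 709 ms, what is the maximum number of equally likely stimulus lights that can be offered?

16

Information budget: (709 − 260)/110 = 4.0818 bits, so n ≤ 2^4.0818 = 16.934 → at most 16.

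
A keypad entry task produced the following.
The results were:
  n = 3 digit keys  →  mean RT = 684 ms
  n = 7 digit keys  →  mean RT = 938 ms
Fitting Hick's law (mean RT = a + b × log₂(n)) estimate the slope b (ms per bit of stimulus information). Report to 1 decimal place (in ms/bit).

Slope: b = (938 − 684) / (log₂ 7 − log₂ 3) = 254/1.2224 = 207.789 ms/bit.

207.8 ms/bit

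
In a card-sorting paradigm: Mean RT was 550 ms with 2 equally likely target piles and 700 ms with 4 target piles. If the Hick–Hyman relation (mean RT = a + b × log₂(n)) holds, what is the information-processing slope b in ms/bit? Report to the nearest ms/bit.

Slope: b = (700 − 550) / (log₂ 4 − log₂ 2) = 150/1.0000 = 150 ms/bit.

150 ms/bit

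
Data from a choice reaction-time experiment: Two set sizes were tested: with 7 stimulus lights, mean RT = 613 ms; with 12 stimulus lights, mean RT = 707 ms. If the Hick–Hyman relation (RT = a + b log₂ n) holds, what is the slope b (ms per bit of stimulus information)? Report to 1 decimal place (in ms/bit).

120.9 ms/bit

b = (RT₂ − RT₁)/(log₂ n₂ − log₂ n₁) = (707 − 613)/(3.5850 − 2.8074) = 120.884 ms/bit.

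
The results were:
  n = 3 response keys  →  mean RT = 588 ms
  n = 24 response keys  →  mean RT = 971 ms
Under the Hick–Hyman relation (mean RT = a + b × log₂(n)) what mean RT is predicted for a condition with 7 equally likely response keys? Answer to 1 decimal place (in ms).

744.1 ms

Fit slope and intercept:
  b = (971 − 588) / (log₂ 24 − log₂ 3) = 383 / (4.5850 − 1.5850) = 127.667 ms/bit
  a = 588 − 127.667 × 1.5850 = 385.653 ms
Then RT(7) = 385.653 + 127.667 × log₂ 7 = 385.653 + 127.667 × 2.8074 ≈ 744.059 ms.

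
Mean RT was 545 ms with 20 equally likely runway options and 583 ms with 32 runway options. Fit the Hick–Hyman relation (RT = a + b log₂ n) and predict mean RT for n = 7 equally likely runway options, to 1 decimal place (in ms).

Solve the two-equation system in a and b:
  b = (583 − 545) / (log₂ 32 − log₂ 20) = 38 / (5 − 4.3219) = 56.041 ms/bit
  a = 545 − 56.041 × 4.3219 = 302.794 ms
Then RT(7) = 302.794 + 56.041 × log₂ 7 = 302.794 + 56.041 × 2.8074 ≈ 460.121 ms.

460.1 ms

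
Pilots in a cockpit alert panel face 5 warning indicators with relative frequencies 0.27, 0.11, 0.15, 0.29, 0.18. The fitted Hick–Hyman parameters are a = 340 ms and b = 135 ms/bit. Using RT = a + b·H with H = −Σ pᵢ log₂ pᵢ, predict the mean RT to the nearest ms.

642 ms

H = 0.27·log₂(1/0.27) + 0.11·log₂(1/0.11) + 0.15·log₂(1/0.15) + 0.29·log₂(1/0.29) + 0.18·log₂(1/0.18) = 2.2341 bits.
RT = 340 + 135 × 2.2341 = 641.60 ms.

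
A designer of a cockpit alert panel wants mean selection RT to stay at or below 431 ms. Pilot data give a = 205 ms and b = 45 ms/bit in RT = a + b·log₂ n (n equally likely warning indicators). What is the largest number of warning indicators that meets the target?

32

Information budget: (431 − 205)/45 = 5.0222 bits, so n ≤ 2^5.0222 = 32.497 → at most 32.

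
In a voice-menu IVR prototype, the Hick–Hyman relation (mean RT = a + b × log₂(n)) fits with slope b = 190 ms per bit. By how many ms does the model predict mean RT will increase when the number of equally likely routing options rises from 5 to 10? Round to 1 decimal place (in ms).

190.0 ms

The intercept a cancels: ΔRT = b·(log₂ n₂ − log₂ n₁) = b·log₂(n₂/n₁).
log₂(10) − log₂(5) = log₂(10/5) = log₂(2) = 1.
ΔRT = 190 × 1.0000 = 190.000 ms.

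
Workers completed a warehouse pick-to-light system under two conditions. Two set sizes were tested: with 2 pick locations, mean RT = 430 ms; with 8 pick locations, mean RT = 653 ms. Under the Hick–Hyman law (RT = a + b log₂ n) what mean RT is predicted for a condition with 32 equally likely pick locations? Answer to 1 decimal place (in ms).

876.0 ms

With log₂ n on the abscissa the relation is linear; from the two conditions:
  b = (653 − 430) / (log₂ 8 − log₂ 2) = 223 / (3 − 1) = 111.500 ms/bit
  a = 430 − 111.500 × 1 = 318.500 ms
Then RT(32) = 318.500 + 111.500 × log₂ 32 = 318.500 + 111.500 × 5 ≈ 876.000 ms.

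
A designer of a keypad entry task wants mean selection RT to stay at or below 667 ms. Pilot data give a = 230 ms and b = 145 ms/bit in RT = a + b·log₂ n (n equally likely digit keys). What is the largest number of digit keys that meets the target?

8

Set 230 + 145·log₂ n ≤ 667 → log₂ n ≤ (667 − 230)/145 = 3.0138.
So n ≤ 2^3.0138 = 8.077; the largest integer n is 8.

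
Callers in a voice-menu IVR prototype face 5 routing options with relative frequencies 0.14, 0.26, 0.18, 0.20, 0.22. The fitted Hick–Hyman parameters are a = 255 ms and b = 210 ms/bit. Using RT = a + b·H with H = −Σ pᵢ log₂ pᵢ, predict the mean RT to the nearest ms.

Entropy contributions −pᵢ log₂ pᵢ: 0.3971, 0.5053, 0.4453, 0.4644, 0.4806; sum H = 2.2927 bits.
RT = a + bH = 255 + 210·2.2927 = 736.46 ms.

736 ms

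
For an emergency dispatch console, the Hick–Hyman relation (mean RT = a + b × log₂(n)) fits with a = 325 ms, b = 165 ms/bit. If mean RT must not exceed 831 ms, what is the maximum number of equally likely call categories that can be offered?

8

Information budget: (831 − 325)/165 = 3.0667 bits, so n ≤ 2^3.0667 = 8.378 → at most 8.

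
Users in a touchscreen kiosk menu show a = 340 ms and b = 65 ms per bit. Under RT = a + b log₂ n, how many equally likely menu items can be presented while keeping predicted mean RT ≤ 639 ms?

Set 340 + 65·log₂ n ≤ 639 → log₂ n ≤ (639 − 340)/65 = 4.6000.
So n ≤ 2^4.6000 = 24.251; the largest integer n is 24.

24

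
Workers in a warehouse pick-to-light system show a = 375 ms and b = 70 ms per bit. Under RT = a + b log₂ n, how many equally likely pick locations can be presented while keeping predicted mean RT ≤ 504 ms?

3

Set 375 + 70·log₂ n ≤ 504 → log₂ n ≤ (504 − 375)/70 = 1.8429.
So n ≤ 2^1.8429 = 3.587; the largest integer n is 3.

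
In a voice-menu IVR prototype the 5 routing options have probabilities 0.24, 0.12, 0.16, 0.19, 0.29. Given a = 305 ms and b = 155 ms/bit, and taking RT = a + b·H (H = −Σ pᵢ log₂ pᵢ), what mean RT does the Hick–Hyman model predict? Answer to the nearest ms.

655 ms

H = 0.24·log₂(1/0.24) + 0.12·log₂(1/0.12) + 0.16·log₂(1/0.16) + 0.19·log₂(1/0.19) + 0.29·log₂(1/0.29) = 2.2573 bits.
RT = 305 + 155 × 2.2573 = 654.89 ms.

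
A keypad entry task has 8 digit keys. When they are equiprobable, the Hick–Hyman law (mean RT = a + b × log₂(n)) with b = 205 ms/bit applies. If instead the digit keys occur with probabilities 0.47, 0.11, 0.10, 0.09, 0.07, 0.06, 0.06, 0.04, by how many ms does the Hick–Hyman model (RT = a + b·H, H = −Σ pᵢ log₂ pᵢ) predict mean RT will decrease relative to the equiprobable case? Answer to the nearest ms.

113 ms

The RT saving is b·ΔH. Equiprobable H₀ = log₂(8) = 3.0000 bits; with the given probabilities H = 2.4485 bits.
b·(H₀ − H) = 205 × (3.0000 − 2.4485) = 113.06 ms.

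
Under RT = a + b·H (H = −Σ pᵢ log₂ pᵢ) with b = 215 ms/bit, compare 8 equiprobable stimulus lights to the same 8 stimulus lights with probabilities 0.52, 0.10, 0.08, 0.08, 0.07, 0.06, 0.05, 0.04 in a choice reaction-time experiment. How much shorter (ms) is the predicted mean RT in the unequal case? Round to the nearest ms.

The RT saving is b·ΔH. Equiprobable H₀ = log₂(8) = 3.0000 bits; with the given probabilities H = 2.3197 bits.
b·(H₀ − H) = 215 × (3.0000 − 2.3197) = 146.26 ms.

146 ms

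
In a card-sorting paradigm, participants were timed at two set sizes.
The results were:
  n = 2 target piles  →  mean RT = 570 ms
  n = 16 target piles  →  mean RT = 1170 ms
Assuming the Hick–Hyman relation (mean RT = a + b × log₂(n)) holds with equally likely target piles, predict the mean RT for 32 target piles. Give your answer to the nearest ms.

Fit slope and intercept:
  b = (1170 − 570) / (log₂ 16 − log₂ 2) = 600 / (4 − 1) = 200 ms/bit
  a = 570 − 200 × 1 = 370 ms
Then RT(32) = 370 + 200 × log₂ 32 = 370 + 200 × 5 ≈ 1370.000 ms.

1370 ms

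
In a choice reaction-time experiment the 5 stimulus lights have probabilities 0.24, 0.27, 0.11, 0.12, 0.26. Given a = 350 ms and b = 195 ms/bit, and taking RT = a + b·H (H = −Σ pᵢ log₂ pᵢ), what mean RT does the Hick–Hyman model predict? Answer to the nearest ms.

784 ms

H = 0.24·log₂(1/0.24) + 0.27·log₂(1/0.27) + 0.11·log₂(1/0.11) + 0.12·log₂(1/0.12) + 0.26·log₂(1/0.26) = 2.2268 bits.
RT = 350 + 195 × 2.2268 = 784.23 ms.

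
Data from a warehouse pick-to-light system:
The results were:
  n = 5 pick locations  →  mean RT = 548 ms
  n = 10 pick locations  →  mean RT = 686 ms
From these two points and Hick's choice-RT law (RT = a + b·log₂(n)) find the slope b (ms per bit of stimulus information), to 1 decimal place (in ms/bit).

138.0 ms/bit

The slope on a log₂ axis is (686 − 548) / (3.3219 − 2.3219) = 138.000 ms/bit.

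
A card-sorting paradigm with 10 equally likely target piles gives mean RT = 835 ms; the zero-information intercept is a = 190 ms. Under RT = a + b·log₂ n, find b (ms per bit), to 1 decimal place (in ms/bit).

log₂(10) = 3.3219 bits.
b = (RT − a)/log₂ n = (835 − 190) / 3.3219 = 194.164 ms/bit.

194.2 ms/bit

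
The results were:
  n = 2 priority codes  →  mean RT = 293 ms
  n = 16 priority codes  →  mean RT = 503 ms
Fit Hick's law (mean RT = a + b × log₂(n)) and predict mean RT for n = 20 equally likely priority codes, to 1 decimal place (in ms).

525.5 ms

Solve the two-equation system in a and b:
  b = (503 − 293) / (log₂ 16 − log₂ 2) = 210 / (4 − 1) = 70.000 ms/bit
  a = 293 − 70.000 × 1 = 223.000 ms
Then RT(20) = 223.000 + 70.000 × log₂ 20 = 223.000 + 70.000 × 4.3219 ≈ 525.535 ms.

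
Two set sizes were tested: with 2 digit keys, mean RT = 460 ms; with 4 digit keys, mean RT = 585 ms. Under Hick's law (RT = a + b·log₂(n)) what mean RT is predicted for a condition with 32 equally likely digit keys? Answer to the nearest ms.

Fit slope and intercept:
  b = (585 − 460) / (log₂ 4 − log₂ 2) = 125 / (2 − 1) = 125 ms/bit
  a = 460 − 125 × 1 = 335 ms
Then RT(32) = 335 + 125 × log₂ 32 = 335 + 125 × 5 ≈ 960.000 ms.

960 ms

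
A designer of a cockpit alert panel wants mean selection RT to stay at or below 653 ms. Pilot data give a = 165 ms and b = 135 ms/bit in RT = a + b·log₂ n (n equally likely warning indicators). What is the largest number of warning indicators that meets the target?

Set 165 + 135·log₂ n ≤ 653 → log₂ n ≤ (653 − 165)/135 = 3.6148.
So n ≤ 2^3.6148 = 12.251; the largest integer n is 12.

12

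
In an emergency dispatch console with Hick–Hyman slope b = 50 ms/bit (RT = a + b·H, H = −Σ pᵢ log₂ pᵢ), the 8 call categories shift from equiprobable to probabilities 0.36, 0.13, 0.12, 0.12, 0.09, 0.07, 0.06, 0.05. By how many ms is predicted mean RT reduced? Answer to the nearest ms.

The RT saving is b·ΔH. Equiprobable H₀ = log₂(8) = 3.0000 bits; with the given probabilities H = 2.6882 bits.
b·(H₀ − H) = 50 × (3.0000 − 2.6882) = 15.59 ms.

16 ms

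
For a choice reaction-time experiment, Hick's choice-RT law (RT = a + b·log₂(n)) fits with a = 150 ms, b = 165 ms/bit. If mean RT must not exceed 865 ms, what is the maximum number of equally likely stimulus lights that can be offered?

Set 150 + 165·log₂ n ≤ 865 → log₂ n ≤ (865 − 150)/165 = 4.3333.
So n ≤ 2^4.3333 = 20.159; the largest integer n is 20.

20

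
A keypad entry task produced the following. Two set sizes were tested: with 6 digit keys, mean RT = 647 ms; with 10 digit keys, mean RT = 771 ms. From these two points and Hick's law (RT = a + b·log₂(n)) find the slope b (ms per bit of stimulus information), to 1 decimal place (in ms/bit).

Slope: b = (771 − 647) / (log₂ 10 − log₂ 6) = 124/0.7370 = 168.258 ms/bit.

168.3 ms/bit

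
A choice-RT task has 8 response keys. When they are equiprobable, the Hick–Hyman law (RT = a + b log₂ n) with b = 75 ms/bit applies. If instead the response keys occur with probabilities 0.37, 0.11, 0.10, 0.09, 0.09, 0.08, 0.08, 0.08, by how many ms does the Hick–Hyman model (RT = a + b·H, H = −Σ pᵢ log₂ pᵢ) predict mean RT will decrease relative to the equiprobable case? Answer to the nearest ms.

The RT saving is b·ΔH. Equiprobable H₀ = log₂(8) = 3.0000 bits; with the given probabilities H = 2.7130 bits.
b·(H₀ − H) = 75 × (3.0000 − 2.7130) = 21.52 ms.

22 ms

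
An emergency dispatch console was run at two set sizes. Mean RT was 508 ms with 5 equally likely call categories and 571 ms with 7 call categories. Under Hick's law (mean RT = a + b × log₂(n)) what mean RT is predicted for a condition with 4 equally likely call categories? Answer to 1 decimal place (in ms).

466.2 ms

RT is linear in log₂ n, so two points fix the line:
  b = (571 − 508) / (log₂ 7 − log₂ 5) = 63 / (2.8074 − 2.3219) = 129.783 ms/bit
  a = 508 − 129.783 × 2.3219 = 206.654 ms
Then RT(4) = 206.654 + 129.783 × log₂ 4 = 206.654 + 129.783 × 2 ≈ 466.219 ms.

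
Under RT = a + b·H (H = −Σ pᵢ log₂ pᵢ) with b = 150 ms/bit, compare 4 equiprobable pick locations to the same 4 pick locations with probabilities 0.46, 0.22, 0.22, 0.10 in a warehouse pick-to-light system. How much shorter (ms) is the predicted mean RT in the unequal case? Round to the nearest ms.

29 ms

The RT saving is b·ΔH. Equiprobable H₀ = log₂(4) = 2.0000 bits; with the given probabilities H = 1.8087 bits.
b·(H₀ − H) = 150 × (2.0000 − 1.8087) = 28.70 ms.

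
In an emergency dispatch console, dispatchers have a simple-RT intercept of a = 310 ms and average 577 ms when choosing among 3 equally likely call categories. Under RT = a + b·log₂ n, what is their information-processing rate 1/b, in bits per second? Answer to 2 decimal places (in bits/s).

b = (577 − 310)/log₂ 3 = 267/1.5850 = 168.458 ms per bit = 0.16846 s/bit; the reciprocal is 5.936 bits/s.

5.94 bits/s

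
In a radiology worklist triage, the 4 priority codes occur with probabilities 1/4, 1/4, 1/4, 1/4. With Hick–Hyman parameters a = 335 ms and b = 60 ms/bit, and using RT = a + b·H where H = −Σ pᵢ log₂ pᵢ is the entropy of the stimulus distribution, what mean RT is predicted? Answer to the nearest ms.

Each term −pᵢ log₂ pᵢ: 0.25·2 + 0.25·2 + 0.25·2 + 0.25·2; summed, H = 2.000 bits.
Mean RT = a + bH = 335 + 60·2.000 = 455.00 ms.

455 ms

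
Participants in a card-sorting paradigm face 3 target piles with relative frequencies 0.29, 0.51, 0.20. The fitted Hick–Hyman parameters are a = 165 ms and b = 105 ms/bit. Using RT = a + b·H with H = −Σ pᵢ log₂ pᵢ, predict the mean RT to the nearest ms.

320 ms

H = 0.29·log₂(1/0.29) + 0.51·log₂(1/0.51) + 0.20·log₂(1/0.20) = 1.4777 bits.
RT = 165 + 105 × 1.4777 = 320.16 ms.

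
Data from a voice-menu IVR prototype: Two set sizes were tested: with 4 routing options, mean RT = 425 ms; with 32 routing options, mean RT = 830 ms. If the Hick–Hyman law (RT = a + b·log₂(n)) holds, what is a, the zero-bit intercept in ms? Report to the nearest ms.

155 ms

Slope: b = (830 − 425) / (log₂ 32 − log₂ 4) = 405/3.0000 = 135 ms/bit.
Intercept: a = 425 − 135·log₂(4) = 155.000 ms.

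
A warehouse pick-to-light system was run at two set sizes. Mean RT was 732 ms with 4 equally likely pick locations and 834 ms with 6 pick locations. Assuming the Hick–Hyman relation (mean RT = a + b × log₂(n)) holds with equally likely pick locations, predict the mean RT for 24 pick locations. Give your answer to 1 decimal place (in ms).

1182.7 ms

With log₂ n on the abscissa the relation is linear; from the two conditions:
  b = (834 − 732) / (log₂ 6 − log₂ 4) = 102 / (2.5850 − 2) = 174.370 ms/bit
  a = 732 − 174.370 × 2 = 383.260 ms
Then RT(24) = 383.260 + 174.370 × log₂ 24 = 383.260 + 174.370 × 4.5850 ≈ 1182.740 ms.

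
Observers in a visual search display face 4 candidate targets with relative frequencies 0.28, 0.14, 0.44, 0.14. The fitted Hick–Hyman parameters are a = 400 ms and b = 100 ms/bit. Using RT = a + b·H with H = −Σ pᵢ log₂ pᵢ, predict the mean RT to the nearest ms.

H = 0.28·log₂(1/0.28) + 0.14·log₂(1/0.14) + 0.44·log₂(1/0.44) + 0.14·log₂(1/0.14) = 1.8296 bits.
RT = 400 + 100 × 1.8296 = 582.96 ms.

583 ms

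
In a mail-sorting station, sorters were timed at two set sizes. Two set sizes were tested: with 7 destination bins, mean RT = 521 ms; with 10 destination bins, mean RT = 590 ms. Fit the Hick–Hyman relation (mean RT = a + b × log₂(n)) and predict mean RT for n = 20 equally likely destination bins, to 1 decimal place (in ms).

Solve the two-equation system in a and b:
  b = (590 − 521) / (log₂ 10 − log₂ 7) = 69 / (3.3219 − 2.8074) = 134.092 ms/bit
  a = 521 − 134.092 × 2.8074 = 144.557 ms
Then RT(20) = 144.557 + 134.092 × log₂ 20 = 144.557 + 134.092 × 4.3219 ≈ 724.092 ms.

724.1 ms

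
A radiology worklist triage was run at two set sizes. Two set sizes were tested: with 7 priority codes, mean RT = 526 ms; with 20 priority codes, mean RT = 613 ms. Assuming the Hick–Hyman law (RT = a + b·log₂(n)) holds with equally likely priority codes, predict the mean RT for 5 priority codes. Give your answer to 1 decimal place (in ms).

498.1 ms

RT is linear in log₂ n, so two points fix the line:
  b = (613 − 526) / (log₂ 20 − log₂ 7) = 87 / (4.3219 − 2.8074) = 57.442 ms/bit
  a = 526 − 57.442 × 2.8074 = 364.740 ms
Then RT(5) = 364.740 + 57.442 × log₂ 5 = 364.740 + 57.442 × 2.3219 ≈ 498.116 ms.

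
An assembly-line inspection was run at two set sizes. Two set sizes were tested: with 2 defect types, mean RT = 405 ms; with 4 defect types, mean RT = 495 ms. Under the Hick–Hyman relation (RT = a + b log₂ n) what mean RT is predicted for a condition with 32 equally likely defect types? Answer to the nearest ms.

765 ms

RT is linear in log₂ n, so two points fix the line:
  b = (495 − 405) / (log₂ 4 − log₂ 2) = 90 / (2 − 1) = 90 ms/bit
  a = 405 − 90 × 1 = 315 ms
Then RT(32) = 315 + 90 × log₂ 32 = 315 + 90 × 5 ≈ 765.000 ms.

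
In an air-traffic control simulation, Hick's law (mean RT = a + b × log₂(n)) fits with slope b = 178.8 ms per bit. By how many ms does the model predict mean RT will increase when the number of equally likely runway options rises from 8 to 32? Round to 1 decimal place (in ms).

357.6 ms

Only the slope matters, since a is common to both: ΔRT = b·log₂(n₂/n₁).
log₂(32) − log₂(8) = log₂(32/8) = log₂(4) = 2.
ΔRT = 178.8 × 2.0000 = 357.600 ms.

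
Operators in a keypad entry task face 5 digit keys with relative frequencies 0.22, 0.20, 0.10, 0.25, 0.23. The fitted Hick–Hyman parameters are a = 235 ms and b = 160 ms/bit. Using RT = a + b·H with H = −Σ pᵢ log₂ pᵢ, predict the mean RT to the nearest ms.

597 ms

Entropy contributions −pᵢ log₂ pᵢ: 0.4806, 0.4644, 0.3322, 0.5000, 0.4877; sum H = 2.2648 bits.
RT = a + bH = 235 + 160·2.2648 = 597.37 ms.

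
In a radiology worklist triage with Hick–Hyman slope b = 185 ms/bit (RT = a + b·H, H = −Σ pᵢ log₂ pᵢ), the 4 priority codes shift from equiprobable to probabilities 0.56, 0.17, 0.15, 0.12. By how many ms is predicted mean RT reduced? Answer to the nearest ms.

59 ms

The RT saving is b·ΔH. Equiprobable H₀ = log₂(4) = 2.0000 bits; with the given probabilities H = 1.6806 bits.
b·(H₀ − H) = 185 × (2.0000 − 1.6806) = 59.08 ms.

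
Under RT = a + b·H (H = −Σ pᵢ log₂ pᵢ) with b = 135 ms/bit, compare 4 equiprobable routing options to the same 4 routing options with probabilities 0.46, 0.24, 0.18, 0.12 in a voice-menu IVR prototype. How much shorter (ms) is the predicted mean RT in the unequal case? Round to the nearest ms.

The RT saving is b·ΔH. Equiprobable H₀ = log₂(4) = 2.0000 bits; with the given probabilities H = 1.8218 bits.
b·(H₀ − H) = 135 × (2.0000 − 1.8218) = 24.05 ms.

24 ms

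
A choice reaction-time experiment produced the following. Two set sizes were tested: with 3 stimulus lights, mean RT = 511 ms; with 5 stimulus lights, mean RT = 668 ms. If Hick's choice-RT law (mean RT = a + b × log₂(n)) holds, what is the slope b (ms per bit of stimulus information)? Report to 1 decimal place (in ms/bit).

213.0 ms/bit

The slope on a log₂ axis is (668 − 511) / (2.3219 − 1.5850) = 213.036 ms/bit.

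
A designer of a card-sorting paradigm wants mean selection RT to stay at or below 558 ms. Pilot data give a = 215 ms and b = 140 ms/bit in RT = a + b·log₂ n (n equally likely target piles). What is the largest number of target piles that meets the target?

Information budget: (558 − 215)/140 = 2.4500 bits, so n ≤ 2^2.4500 = 5.464 → at most 5.

5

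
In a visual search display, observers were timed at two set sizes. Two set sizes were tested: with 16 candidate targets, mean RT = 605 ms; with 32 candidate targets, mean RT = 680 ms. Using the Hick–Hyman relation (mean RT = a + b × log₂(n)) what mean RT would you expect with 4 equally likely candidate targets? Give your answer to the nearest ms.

With log₂ n on the abscissa the relation is linear; from the two conditions:
  b = (680 − 605) / (log₂ 32 − log₂ 16) = 75 / (5 − 4) = 75 ms/bit
  a = 605 − 75 × 4 = 305 ms
Then RT(4) = 305 + 75 × log₂ 4 = 305 + 75 × 2 ≈ 455.000 ms.

455 ms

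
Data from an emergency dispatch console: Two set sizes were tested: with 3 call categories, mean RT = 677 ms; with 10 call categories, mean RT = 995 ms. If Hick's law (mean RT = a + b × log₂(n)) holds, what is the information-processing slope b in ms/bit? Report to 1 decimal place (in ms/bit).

183.1 ms/bit

b = (RT₂ − RT₁)/(log₂ n₂ − log₂ n₁) = (995 − 677)/(3.3219 − 1.5850) = 183.078 ms/bit.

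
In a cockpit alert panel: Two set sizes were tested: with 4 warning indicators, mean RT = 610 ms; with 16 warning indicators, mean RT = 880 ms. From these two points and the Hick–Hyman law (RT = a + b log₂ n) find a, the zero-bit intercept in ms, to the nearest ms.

b = (RT₂ − RT₁)/(log₂ n₂ − log₂ n₁) = (880 − 610)/(4 − 2) = 135 ms/bit.
a = RT₁ − b·log₂ n₁ = 610 − 135 × 2 = 340.000 ms.

340 ms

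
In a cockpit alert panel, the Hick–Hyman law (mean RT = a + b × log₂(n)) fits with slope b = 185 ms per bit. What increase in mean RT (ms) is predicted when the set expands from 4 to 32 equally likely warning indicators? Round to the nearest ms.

ΔRT = (a + b log₂ n₂) − (a + b log₂ n₁) = b·(log₂ n₂ − log₂ n₁).
log₂(32) − log₂(4) = log₂(32/4) = log₂(8) = 3.
ΔRT = 185 × 3.0000 = 555.000 ms.

555 ms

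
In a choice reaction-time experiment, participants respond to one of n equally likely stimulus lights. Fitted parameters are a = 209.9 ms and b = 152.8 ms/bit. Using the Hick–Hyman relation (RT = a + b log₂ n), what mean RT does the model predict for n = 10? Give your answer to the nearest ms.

log₂(10) = 3.3219 bits, so RT = 209.9 + 152.8 × 3.3219 ≈ 717.491 ms.

717 ms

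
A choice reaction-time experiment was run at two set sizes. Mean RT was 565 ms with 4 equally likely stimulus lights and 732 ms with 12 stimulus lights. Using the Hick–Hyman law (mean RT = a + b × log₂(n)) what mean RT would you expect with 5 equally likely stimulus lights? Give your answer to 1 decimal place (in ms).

598.9 ms

With log₂ n on the abscissa the relation is linear; from the two conditions:
  b = (732 − 565) / (log₂ 12 − log₂ 4) = 167 / (3.5850 − 2) = 105.365 ms/bit
  a = 565 − 105.365 × 2 = 354.269 ms
Then RT(5) = 354.269 + 105.365 × log₂ 5 = 354.269 + 105.365 × 2.3219 ≈ 598.920 ms.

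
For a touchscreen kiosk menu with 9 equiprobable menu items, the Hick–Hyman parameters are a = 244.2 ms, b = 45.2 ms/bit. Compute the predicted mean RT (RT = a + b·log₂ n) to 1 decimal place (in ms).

log₂(9) = 3.1699 bits, so RT = 244.2 + 45.2 × 3.1699 ≈ 387.481 ms.

387.5 ms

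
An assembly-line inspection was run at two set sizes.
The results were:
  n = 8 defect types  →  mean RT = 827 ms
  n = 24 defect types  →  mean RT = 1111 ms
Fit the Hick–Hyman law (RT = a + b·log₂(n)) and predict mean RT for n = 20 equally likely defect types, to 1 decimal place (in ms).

RT is linear in log₂ n, so two points fix the line:
  b = (1111 − 827) / (log₂ 24 − log₂ 8) = 284 / (4.5850 − 3) = 179.184 ms/bit
  a = 827 − 179.184 × 3 = 289.448 ms
Then RT(20) = 289.448 + 179.184 × log₂ 20 = 289.448 + 179.184 × 4.3219 ≈ 1063.868 ms.

1063.9 ms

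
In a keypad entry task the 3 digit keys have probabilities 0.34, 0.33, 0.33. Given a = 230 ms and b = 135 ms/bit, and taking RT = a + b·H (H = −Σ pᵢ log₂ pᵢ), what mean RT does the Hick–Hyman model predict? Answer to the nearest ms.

Entropy contributions −pᵢ log₂ pᵢ: 0.5292, 0.5278, 0.5278; sum H = 1.5848 bits.
RT = a + bH = 230 + 135·1.5848 = 443.95 ms.

444 ms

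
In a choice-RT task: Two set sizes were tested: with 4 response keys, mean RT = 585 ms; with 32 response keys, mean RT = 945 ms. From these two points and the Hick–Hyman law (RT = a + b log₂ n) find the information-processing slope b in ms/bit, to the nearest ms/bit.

The slope on a log₂ axis is (945 − 585) / (5 − 2) = 120 ms/bit.

120 ms/bit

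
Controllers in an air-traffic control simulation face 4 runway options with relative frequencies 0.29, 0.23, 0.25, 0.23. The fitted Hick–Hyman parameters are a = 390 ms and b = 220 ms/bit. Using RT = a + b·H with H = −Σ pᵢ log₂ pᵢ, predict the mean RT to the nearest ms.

Entropy contributions −pᵢ log₂ pᵢ: 0.5179, 0.4877, 0.5000, 0.4877; sum H = 1.9932 bits.
RT = a + bH = 390 + 220·1.9932 = 828.51 ms.

829 ms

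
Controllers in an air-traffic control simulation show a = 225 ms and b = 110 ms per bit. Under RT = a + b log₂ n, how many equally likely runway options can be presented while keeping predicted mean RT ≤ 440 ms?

3

Information budget: (440 − 225)/110 = 1.9545 bits, so n ≤ 2^1.9545 = 3.876 → at most 3.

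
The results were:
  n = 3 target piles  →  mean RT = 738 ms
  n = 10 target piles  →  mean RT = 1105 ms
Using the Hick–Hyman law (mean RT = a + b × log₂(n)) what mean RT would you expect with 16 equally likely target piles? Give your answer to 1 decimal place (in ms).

1248.3 ms

Solve the two-equation system in a and b:
  b = (1105 − 738) / (log₂ 10 − log₂ 3) = 367 / (3.3219 − 1.5850) = 211.288 ms/bit
  a = 738 − 211.288 × 1.5850 = 403.116 ms
Then RT(16) = 403.116 + 211.288 × log₂ 16 = 403.116 + 211.288 × 4 ≈ 1248.268 ms.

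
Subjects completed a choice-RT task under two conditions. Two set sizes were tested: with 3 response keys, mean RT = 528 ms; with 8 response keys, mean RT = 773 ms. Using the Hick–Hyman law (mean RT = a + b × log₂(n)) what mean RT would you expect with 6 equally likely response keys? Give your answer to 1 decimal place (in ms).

701.1 ms

With log₂ n on the abscissa the relation is linear; from the two conditions:
  b = (773 − 528) / (log₂ 8 − log₂ 3) = 245 / (3 − 1.5850) = 173.140 ms/bit
  a = 528 − 173.140 × 1.5850 = 253.579 ms
Then RT(6) = 253.579 + 173.140 × log₂ 6 = 253.579 + 173.140 × 2.5850 ≈ 701.140 ms.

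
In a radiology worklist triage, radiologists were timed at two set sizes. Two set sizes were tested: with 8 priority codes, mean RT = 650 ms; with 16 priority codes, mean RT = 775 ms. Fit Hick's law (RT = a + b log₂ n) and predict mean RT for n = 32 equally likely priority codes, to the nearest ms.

900 ms

Fit slope and intercept:
  b = (775 − 650) / (log₂ 16 − log₂ 8) = 125 / (4 − 3) = 125 ms/bit
  a = 650 − 125 × 3 = 275 ms
Then RT(32) = 275 + 125 × log₂ 32 = 275 + 125 × 5 ≈ 900.000 ms.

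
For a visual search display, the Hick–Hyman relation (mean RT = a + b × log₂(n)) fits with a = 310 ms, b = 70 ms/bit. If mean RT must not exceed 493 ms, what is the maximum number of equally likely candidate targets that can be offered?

6

Information budget: (493 − 310)/70 = 2.6143 bits, so n ≤ 2^2.6143 = 6.123 → at most 6.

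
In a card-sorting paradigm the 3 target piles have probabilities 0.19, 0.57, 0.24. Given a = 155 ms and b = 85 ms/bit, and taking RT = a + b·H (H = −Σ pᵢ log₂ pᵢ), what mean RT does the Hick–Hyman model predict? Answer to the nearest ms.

275 ms

H = 0.19·log₂(1/0.19) + 0.57·log₂(1/0.57) + 0.24·log₂(1/0.24) = 1.4116 bits.
RT = 155 + 85 × 1.4116 = 274.99 ms.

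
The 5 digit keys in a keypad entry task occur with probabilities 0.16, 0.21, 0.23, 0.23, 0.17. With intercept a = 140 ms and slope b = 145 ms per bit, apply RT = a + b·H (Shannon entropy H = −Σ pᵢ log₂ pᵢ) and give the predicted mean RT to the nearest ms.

Entropy contributions −pᵢ log₂ pᵢ: 0.4230, 0.4728, 0.4877, 0.4877, 0.4346; sum H = 2.3058 bits.
RT = a + bH = 140 + 145·2.3058 = 474.34 ms.

474 ms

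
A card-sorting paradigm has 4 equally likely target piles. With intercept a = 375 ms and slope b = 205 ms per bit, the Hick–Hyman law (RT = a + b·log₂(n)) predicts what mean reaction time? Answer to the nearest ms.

log₂(4) = 2 bits, so RT = 375 + 205 × 2 ≈ 785.000 ms.

785 ms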